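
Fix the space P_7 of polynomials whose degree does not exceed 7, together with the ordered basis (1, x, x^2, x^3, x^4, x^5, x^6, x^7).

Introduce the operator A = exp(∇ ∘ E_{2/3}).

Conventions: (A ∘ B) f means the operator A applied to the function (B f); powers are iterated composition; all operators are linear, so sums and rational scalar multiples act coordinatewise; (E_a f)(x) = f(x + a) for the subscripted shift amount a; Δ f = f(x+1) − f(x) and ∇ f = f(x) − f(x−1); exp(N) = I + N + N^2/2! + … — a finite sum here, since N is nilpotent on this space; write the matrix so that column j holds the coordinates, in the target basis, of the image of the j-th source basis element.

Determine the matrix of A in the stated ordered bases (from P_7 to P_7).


image of 1: 1
image of x: x + 1
image of x^2: x^2 + 2x + 4/3
image of x^3: x^3 + 3x^2 + 4x + 7/3
image of x^4: x^4 + 4x^3 + 8x^2 + (28/3)x + 131/27
image of x^5: x^5 + 5x^4 + (40/3)x^3 + (70/3)x^2 + (655/27)x + 932/81
image of x^6: x^6 + 6x^5 + 20x^4 + (140/3)x^3 + (655/9)x^2 + (1864/27)x + 2479/81
image of x^7: x^7 + 7x^6 + 28x^5 + (245/3)x^4 + (4585/27)x^3 + (6524/27)x^2 + (17353/81)x + 65473/729
each image's coordinates form column j of the matrix

the matrix is [[1, 1, 4/3, 7/3, 131/27, 932/81, 2479/81, 65473/729]; [0, 1, 2, 4, 28/3, 655/27, 1864/27, 17353/81]; [0, 0, 1, 3, 8, 70/3, 655/9, 6524/27]; [0, 0, 0, 1, 4, 40/3, 140/3, 4585/27]; [0, 0, 0, 0, 1, 5, 20, 245/3]; [0, 0, 0, 0, 0, 1, 6, 28]; [0, 0, 0, 0, 0, 0, 1, 7]; [0, 0, 0, 0, 0, 0, 0, 1]] (rows listed top to bottom)


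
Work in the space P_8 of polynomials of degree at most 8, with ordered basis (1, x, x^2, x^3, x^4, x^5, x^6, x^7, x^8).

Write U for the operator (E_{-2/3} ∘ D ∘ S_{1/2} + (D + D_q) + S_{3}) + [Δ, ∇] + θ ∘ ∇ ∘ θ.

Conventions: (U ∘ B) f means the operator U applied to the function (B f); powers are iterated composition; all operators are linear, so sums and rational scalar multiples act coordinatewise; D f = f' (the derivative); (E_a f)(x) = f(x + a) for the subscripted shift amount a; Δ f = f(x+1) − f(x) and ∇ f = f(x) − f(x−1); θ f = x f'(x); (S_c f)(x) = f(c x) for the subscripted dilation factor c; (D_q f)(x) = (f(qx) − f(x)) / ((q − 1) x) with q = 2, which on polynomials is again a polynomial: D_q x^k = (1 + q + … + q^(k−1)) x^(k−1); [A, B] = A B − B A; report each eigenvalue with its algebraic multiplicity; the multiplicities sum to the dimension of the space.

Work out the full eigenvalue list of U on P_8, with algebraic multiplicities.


λ = 1 (multiplicity 1), λ = 3 (multiplicity 1), λ = 9 (multiplicity 1), λ = 27 (multiplicity 1), λ = 81 (multiplicity 1), λ = 243 (multiplicity 1), λ = 729 (multiplicity 1), λ = 2187 (multiplicity 1), λ = 6561 (multiplicity 1)

image of 1: 1
image of x: 3x + 5/2
image of x^2: 9x^2 + (19/2)x - 1/3
image of x^3: 27x^3 + (227/8)x^2 - (19/2)x + 1/6
image of x^4: 81x^4 + (269/4)x^3 - (97/2)x^2 + (49/3)x - 2/27
image of x^5: 243x^5 + (4357/32)x^4 - (1805/12)x^3 + (1205/12)x^2 - (680/27)x + 5/162
image of x^6: 729x^6 + (7971/32)x^5 - (5765/16)x^4 + (4325/12)x^3 - (3245/18)x^2 + (1949/54)x - 1/81
image of x^7: 2187x^7 + (54791/128)x^6 - (23527/32)x^5 + (94115/96)x^4 - (79415/108)x^3 + (63539/216)x^2 - (7945/162)x + 7/1458
image of x^8: 6561x^8 + (22753/32)x^7 - (64519/48)x^6 + (53767/24)x^5 - (241955/108)x^4 + (217763/162)x^3 - (36295/81)x^2 + (46670/729)x - 4/2187
the matrix is upper triangular; its diagonal is (1, 3, 9, 27, 81, 243, 729, 2187, 6561)
for a triangular matrix the eigenvalues are the diagonal entries, with algebraic multiplicity their repetition count


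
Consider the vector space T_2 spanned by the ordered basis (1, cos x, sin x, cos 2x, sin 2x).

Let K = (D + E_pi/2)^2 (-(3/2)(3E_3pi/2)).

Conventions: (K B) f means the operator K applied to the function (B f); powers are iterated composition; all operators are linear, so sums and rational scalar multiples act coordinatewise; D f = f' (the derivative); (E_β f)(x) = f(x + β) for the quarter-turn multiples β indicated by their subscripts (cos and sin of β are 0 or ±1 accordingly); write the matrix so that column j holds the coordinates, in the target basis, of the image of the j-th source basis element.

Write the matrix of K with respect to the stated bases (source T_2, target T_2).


the matrix is [[-9/2, 0, 0, 0, 0]; [0, 0, -18, 0, 0]; [0, 18, 0, 0, 0]; [0, 0, 0, -27/2, -18]; [0, 0, 0, 18, -27/2]] (rows listed top to bottom)

image of 1: -9/2
image of cos x: 18sin x
image of sin x: -18cos x
image of cos 2x: -(27/2)cos 2x + 18sin 2x
image of sin 2x: -18cos 2x - (27/2)sin 2x
each image's coordinates form column j of the matrix


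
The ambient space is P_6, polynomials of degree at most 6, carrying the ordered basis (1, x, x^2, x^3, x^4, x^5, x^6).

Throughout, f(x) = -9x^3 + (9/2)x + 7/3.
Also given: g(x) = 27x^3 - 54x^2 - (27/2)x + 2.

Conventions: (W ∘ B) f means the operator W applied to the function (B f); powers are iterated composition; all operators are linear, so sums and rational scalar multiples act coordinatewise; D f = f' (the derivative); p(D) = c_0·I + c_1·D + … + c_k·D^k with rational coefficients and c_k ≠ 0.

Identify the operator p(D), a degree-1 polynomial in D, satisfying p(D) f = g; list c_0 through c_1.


D^0 f = -9x^3 + (9/2)x + 7/3
D^1 f = -27x^2 + 9/2
matching coefficients of g against c_0 f + c_1 Df + … from the top degree down determines the c_i
solution: c_0 = -3, c_1 = 2

p(D) = -3·I + 2·D, i.e. c_0 = -3, c_1 = 2


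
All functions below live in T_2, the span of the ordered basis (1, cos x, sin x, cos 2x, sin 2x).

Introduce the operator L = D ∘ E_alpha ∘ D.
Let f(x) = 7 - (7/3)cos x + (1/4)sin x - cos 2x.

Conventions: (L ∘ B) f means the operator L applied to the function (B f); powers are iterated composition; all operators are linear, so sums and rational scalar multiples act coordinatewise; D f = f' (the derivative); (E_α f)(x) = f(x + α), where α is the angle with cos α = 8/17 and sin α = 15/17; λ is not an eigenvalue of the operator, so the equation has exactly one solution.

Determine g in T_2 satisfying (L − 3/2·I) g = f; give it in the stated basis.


the image equals g(x) = -14/3 + (983/951)cos x + (213/634)sin x - (842/13369)cos 2x + (3840/13369)sin 2x

write g with unknown coordinates in the stated basis and equate coefficients in (L − 3/2·I) g = f
solving from the highest basis element down gives g = -14/3 + (983/951)cos x + (213/634)sin x - (842/13369)cos 2x + (3840/13369)sin 2x
check: L g = -(1489/1902)cos x + (239/317)sin x - (14632/13369)cos 2x + (5760/13369)sin 2x
so L g − 3/2·g = 7 - (7/3)cos x + (1/4)sin x - cos 2x = f ✓


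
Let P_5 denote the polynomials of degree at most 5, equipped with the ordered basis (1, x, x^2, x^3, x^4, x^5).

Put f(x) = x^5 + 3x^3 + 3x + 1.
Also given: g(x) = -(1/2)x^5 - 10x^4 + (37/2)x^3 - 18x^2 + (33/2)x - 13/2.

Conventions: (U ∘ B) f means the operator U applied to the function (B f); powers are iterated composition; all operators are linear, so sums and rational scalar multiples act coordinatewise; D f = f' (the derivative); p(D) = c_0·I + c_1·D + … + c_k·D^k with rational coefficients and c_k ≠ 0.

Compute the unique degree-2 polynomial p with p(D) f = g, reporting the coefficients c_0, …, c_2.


D^0 f = x^5 + 3x^3 + 3x + 1
D^1 f = 5x^4 + 9x^2 + 3
D^2 f = 20x^3 + 18x
matching coefficients of g against c_0 f + c_1 Df + … from the top degree down determines the c_i
solution: c_0 = -1/2, c_1 = -2, c_2 = 1

c_0 = -1/2, c_1 = -2, c_2 = 1


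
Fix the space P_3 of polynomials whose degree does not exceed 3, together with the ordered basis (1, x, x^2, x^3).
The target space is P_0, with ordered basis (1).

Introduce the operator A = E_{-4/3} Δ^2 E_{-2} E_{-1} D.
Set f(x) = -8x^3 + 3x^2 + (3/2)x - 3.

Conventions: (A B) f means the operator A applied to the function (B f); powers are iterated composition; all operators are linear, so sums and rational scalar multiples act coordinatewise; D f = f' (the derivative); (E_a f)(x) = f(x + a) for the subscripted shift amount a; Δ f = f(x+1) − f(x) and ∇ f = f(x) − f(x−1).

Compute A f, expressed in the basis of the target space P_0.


the image equals g(x) = -48

D f = -24x^2 + 6x + 3/2
E_{-1} D f = -24x^2 + 54x - 57/2
E_{-2} E_{-1} D f = -24x^2 + 150x - 465/2
Δ (E_{-2} E_{-1} D) f = -48x + 126
Δ Δ (E_{-2} E_{-1} D) f = -48
E_{-4/3} Δ^2 (E_{-2} E_{-1} D) f = -48


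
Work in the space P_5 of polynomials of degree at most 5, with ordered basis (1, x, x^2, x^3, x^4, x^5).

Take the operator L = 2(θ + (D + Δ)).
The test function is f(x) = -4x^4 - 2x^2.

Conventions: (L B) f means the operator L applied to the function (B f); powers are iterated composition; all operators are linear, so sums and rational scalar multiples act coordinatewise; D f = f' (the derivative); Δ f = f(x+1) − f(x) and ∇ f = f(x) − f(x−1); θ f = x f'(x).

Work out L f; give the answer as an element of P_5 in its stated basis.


g(x) = -32x^4 - 64x^3 - 56x^2 - 48x - 12

θ f = -16x^4 - 4x^2
D f = -16x^3 - 4x
Δ f = -16x^3 - 24x^2 - 20x - 6
(D + Δ) f = -32x^3 - 24x^2 - 24x - 6
(θ + (D + Δ)) f = -16x^4 - 32x^3 - 28x^2 - 24x - 6
(2(θ + (D + Δ))) f = -32x^4 - 64x^3 - 56x^2 - 48x - 12


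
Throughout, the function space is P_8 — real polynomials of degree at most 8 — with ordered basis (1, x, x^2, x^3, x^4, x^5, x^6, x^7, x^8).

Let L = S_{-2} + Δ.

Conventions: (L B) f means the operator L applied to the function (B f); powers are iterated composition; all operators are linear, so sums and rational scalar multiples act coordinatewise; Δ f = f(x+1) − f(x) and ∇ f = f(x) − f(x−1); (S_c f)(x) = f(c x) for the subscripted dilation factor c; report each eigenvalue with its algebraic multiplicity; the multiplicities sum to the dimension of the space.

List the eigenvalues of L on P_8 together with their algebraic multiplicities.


λ = -128 (multiplicity 1), λ = -32 (multiplicity 1), λ = -8 (multiplicity 1), λ = -2 (multiplicity 1), λ = 1 (multiplicity 1), λ = 4 (multiplicity 1), λ = 16 (multiplicity 1), λ = 64 (multiplicity 1), λ = 256 (multiplicity 1)

image of 1: 1
image of x: -2x + 1
image of x^2: 4x^2 + 2x + 1
image of x^3: -8x^3 + 3x^2 + 3x + 1
image of x^4: 16x^4 + 4x^3 + 6x^2 + 4x + 1
image of x^5: -32x^5 + 5x^4 + 10x^3 + 10x^2 + 5x + 1
image of x^6: 64x^6 + 6x^5 + 15x^4 + 20x^3 + 15x^2 + 6x + 1
image of x^7: -128x^7 + 7x^6 + 21x^5 + 35x^4 + 35x^3 + 21x^2 + 7x + 1
image of x^8: 256x^8 + 8x^7 + 28x^6 + 56x^5 + 70x^4 + 56x^3 + 28x^2 + 8x + 1
the matrix is upper triangular; its diagonal is (1, -2, 4, -8, 16, -32, 64, -128, 256)
for a triangular matrix the eigenvalues are the diagonal entries, with algebraic multiplicity their repetition count


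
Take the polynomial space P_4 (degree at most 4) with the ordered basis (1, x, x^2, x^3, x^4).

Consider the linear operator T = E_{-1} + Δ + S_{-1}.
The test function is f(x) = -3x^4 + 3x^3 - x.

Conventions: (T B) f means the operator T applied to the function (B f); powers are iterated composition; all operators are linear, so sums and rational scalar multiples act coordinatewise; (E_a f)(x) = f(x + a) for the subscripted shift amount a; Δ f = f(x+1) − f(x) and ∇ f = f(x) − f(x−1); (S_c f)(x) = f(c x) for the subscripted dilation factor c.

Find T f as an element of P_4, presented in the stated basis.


E_{-1} f = -3x^4 + 15x^3 - 27x^2 + 20x - 5
Δ f = -12x^3 - 9x^2 - 3x - 1
S_{-1} f = -3x^4 - 3x^3 + x
(E_{-1} + Δ + S_{-1}) f = -6x^4 - 36x^2 + 18x - 6

the image equals g(x) = -6x^4 - 36x^2 + 18x - 6


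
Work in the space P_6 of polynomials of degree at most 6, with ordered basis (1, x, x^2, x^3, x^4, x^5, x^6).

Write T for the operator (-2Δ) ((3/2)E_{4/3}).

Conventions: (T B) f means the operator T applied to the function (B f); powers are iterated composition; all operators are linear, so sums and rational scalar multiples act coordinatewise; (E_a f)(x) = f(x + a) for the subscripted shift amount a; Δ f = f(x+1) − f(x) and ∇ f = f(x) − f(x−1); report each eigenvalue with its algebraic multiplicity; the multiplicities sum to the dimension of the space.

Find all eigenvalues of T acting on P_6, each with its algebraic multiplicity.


λ = 0 (multiplicity 7)

image of 1: 0
image of x: -3
image of x^2: -6x - 11
image of x^3: -9x^2 - 33x - 31
image of x^4: -12x^3 - 66x^2 - 124x - 715/9
image of x^5: -15x^4 - 110x^3 - 310x^2 - (3575/9)x - 5261/27
image of x^6: -18x^5 - 165x^4 - 620x^3 - (3575/3)x^2 - (10522/9)x - 12617/27
the matrix is upper triangular; its diagonal is (0, 0, 0, 0, 0, 0, 0)
for a triangular matrix the eigenvalues are the diagonal entries, with algebraic multiplicity their repetition count


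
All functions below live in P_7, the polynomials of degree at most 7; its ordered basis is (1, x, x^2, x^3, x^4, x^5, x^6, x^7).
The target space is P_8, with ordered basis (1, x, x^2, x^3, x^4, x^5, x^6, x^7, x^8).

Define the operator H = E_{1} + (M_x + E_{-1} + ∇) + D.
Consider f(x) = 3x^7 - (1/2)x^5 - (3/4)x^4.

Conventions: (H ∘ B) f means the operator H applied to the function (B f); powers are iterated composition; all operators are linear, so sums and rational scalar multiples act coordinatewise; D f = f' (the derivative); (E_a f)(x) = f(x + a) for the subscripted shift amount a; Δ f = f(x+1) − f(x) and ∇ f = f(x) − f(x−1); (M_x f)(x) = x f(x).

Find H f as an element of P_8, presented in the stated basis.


the result is g(x) = 3x^8 + 6x^7 + (83/2)x^6 + (245/4)x^5 + (197/2)x^4 + 94x^3 + (107/2)x^2 + (31/2)x + 7/4

E_{1} f = 3x^7 + 21x^6 + (125/2)x^5 + (407/4)x^4 + 97x^3 + (107/2)x^2 + (31/2)x + 7/4
M_x f = 3x^8 - (1/2)x^6 - (3/4)x^5
E_{-1} f = 3x^7 - 21x^6 + (125/2)x^5 - (413/4)x^4 + 103x^3 - (125/2)x^2 + (43/2)x - 13/4
∇ f = 21x^6 - 63x^5 + (205/2)x^4 - 103x^3 + (125/2)x^2 - (43/2)x + 13/4
(M_x + E_{-1} + ∇) f = 3x^8 + 3x^7 - (1/2)x^6 - (5/4)x^5 - (3/4)x^4
D f = 21x^6 - (5/2)x^4 - 3x^3
(E_{1} + (M_x + E_{-1} + ∇) + D) f = 3x^8 + 6x^7 + (83/2)x^6 + (245/4)x^5 + (197/2)x^4 + 94x^3 + (107/2)x^2 + (31/2)x + 7/4


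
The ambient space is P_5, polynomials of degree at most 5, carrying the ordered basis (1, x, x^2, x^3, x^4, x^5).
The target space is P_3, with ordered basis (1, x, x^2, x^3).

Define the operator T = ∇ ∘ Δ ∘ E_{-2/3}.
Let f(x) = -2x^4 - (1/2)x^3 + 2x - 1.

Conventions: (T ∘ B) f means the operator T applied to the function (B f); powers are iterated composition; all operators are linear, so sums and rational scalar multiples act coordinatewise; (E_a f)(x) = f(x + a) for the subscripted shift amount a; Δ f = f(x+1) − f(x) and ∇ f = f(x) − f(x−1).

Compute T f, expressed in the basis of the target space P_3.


E_{-2/3} f = -2x^4 + (29/6)x^3 - (13/3)x^2 + (100/27)x - 209/81
Δ E_{-2/3} f = -8x^3 + (5/2)x^2 - (13/6)x + 119/54
∇ Δ E_{-2/3} f = -24x^2 + 29x - 38/3

g(x) = -24x^2 + 29x - 38/3


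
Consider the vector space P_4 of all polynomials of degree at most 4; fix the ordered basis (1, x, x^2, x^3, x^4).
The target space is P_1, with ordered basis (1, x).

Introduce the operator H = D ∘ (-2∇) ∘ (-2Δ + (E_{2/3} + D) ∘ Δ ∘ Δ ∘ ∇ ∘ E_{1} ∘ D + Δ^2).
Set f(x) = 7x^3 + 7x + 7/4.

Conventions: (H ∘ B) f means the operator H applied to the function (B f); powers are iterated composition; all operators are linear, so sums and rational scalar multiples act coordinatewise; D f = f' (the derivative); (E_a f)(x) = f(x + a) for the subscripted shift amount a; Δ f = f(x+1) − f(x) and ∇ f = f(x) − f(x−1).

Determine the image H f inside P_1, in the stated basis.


Δ f = 21x^2 + 21x + 14
(-2Δ) f = -42x^2 - 42x - 28
D f = 21x^2 + 7
E_{1} D f = 21x^2 + 42x + 28
∇ E_{1} D f = 42x + 21
Δ (∇ ∘ E_{1} ∘ D) f = 42
Δ Δ (∇ ∘ E_{1} ∘ D) f = 0
E_{2/3} (Δ ∘ Δ) (∇ ∘ E_{1} ∘ D) f = 0
D (Δ ∘ Δ) (∇ ∘ E_{1} ∘ D) f = 0
(E_{2/3} + D) (Δ ∘ Δ) (∇ ∘ E_{1} ∘ D) f = 0
Δ f = 21x^2 + 21x + 14
Δ Δ f = 42x + 42
(-2Δ + (E_{2/3} + D) ∘ Δ ∘ Δ ∘ ∇ ∘ E_{1} ∘ D + Δ^2) f = -42x^2 + 14
∇ (-2Δ + (E_{2/3} + D) ∘ Δ ∘ Δ ∘ ∇ ∘ E_{1} ∘ D + Δ^2) f = -84x + 42
(-2∇) (-2Δ + (E_{2/3} + D) ∘ Δ ∘ Δ ∘ ∇ ∘ E_{1} ∘ D + Δ^2) f = 168x - 84
D (-2∇) (-2Δ + (E_{2/3} + D) ∘ Δ ∘ Δ ∘ ∇ ∘ E_{1} ∘ D + Δ^2) f = 168

the result is g(x) = 168


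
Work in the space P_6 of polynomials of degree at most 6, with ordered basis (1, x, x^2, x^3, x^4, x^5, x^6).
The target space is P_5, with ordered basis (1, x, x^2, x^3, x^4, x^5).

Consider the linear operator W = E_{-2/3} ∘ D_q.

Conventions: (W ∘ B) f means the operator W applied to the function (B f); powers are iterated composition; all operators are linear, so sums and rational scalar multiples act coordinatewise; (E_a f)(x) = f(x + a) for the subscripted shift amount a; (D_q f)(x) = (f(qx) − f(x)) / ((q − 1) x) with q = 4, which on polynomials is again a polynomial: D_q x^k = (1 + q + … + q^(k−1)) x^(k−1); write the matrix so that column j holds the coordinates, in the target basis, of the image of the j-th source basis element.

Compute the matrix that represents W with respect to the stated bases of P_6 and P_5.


the matrix is [[0, 1, -10/3, 28/3, -680/27, 5456/81, -14560/81]; [0, 0, 5, -28, 340/3, -10912/27, 36400/27]; [0, 0, 0, 21, -170, 2728/3, -36400/9]; [0, 0, 0, 0, 85, -2728/3, 18200/3]; [0, 0, 0, 0, 0, 341, -4550]; [0, 0, 0, 0, 0, 0, 1365]] (rows listed top to bottom)

image of 1: 0
image of x: 1
image of x^2: 5x - 10/3
image of x^3: 21x^2 - 28x + 28/3
image of x^4: 85x^3 - 170x^2 + (340/3)x - 680/27
image of x^5: 341x^4 - (2728/3)x^3 + (2728/3)x^2 - (10912/27)x + 5456/81
image of x^6: 1365x^5 - 4550x^4 + (18200/3)x^3 - (36400/9)x^2 + (36400/27)x - 14560/81
each image's coordinates form column j of the matrix


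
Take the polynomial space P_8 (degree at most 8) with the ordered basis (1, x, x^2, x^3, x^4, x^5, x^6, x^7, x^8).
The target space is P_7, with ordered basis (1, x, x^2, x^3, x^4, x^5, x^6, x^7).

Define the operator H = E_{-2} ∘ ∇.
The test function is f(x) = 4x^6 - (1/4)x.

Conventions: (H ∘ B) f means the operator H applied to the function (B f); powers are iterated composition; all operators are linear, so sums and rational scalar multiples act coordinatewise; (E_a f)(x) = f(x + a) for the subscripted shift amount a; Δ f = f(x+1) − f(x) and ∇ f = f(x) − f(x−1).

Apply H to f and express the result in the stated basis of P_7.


the result is g(x) = 24x^5 - 300x^4 + 1520x^3 - 3900x^2 + 5064x - 10641/4

∇ f = 24x^5 - 60x^4 + 80x^3 - 60x^2 + 24x - 17/4
E_{-2} ∇ f = 24x^5 - 300x^4 + 1520x^3 - 3900x^2 + 5064x - 10641/4


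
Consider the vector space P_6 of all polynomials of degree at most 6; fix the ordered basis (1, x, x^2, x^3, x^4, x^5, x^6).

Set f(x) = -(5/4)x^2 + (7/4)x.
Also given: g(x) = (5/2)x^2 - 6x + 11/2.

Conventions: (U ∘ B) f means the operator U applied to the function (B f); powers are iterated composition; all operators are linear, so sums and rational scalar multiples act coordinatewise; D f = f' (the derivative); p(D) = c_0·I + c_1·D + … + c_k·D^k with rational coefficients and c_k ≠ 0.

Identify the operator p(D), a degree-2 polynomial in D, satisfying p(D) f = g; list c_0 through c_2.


c_0 = -2, c_1 = 1, c_2 = -3/2

D^0 f = -(5/4)x^2 + (7/4)x
D^1 f = -(5/2)x + 7/4
D^2 f = -5/2
matching coefficients of g against c_0 f + c_1 Df + … from the top degree down determines the c_i
solution: c_0 = -2, c_1 = 1, c_2 = -3/2


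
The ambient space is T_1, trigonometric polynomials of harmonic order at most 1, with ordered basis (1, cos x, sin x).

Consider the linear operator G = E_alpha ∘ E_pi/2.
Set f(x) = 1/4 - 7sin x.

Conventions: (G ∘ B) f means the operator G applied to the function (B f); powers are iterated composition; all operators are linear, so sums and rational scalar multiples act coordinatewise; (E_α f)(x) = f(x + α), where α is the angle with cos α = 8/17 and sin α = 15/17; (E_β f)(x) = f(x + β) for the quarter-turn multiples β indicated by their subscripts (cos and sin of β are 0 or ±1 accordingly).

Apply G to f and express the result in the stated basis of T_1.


E_pi/2 f = 1/4 - 7cos x
E_alpha E_pi/2 f = 1/4 - (56/17)cos x + (105/17)sin x

g(x) = 1/4 - (56/17)cos x + (105/17)sin x


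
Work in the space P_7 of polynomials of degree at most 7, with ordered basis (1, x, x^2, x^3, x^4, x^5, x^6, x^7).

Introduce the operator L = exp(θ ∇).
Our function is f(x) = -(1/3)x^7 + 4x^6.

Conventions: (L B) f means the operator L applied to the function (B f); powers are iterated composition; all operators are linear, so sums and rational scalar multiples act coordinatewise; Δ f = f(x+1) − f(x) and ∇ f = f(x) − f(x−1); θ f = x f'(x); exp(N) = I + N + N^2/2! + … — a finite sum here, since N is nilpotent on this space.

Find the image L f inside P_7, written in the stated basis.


the image equals g(x) = -(1/3)x^7 - 10x^6 - 55x^5 + (850/3)x^4 + 1590x^3 + 91x^2 - (2080/3)x

order-1 term: -14x^6 + 155x^5 - (860/3)x^4 + 275x^3 - 134x^2 + (79/3)x
order-2 term: -210x^5 + 1970x^4 - 4465x^3 + 4305x^2 - (4648/3)x
order-3 term: -1400x^4 + 9980x^3 - 18210x^2 + (30935/3)x
order-4 term: -4200x^3 + 19170x^2 - 17990x
order-5 term: -5040x^2 + 10188x
order-6 term: -1680x
the series for exp(θ ∇) f terminates at order 6
exp(θ ∇) f = -(1/3)x^7 - 10x^6 - 55x^5 + (850/3)x^4 + 1590x^3 + 91x^2 - (2080/3)x


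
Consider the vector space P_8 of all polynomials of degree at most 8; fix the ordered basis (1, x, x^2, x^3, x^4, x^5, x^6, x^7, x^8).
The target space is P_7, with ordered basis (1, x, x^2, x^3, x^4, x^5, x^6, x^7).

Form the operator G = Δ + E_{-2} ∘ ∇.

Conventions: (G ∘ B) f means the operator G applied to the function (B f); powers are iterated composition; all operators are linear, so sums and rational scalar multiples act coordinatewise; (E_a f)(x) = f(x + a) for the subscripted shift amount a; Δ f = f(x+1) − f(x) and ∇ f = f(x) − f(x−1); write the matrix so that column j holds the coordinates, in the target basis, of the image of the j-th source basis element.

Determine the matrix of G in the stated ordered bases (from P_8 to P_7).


the matrix is [[0, 2, -4, 20, -64, 212, -664, 2060, -6304]; [0, 0, 4, -12, 80, -320, 1272, -4648, 16480]; [0, 0, 0, 6, -24, 200, -960, 4452, -18592]; [0, 0, 0, 0, 8, -40, 400, -2240, 11872]; [0, 0, 0, 0, 0, 10, -60, 700, -4480]; [0, 0, 0, 0, 0, 0, 12, -84, 1120]; [0, 0, 0, 0, 0, 0, 0, 14, -112]; [0, 0, 0, 0, 0, 0, 0, 0, 16]] (rows listed top to bottom)

image of 1: 0
image of x: 2
image of x^2: 4x - 4
image of x^3: 6x^2 - 12x + 20
image of x^4: 8x^3 - 24x^2 + 80x - 64
image of x^5: 10x^4 - 40x^3 + 200x^2 - 320x + 212
image of x^6: 12x^5 - 60x^4 + 400x^3 - 960x^2 + 1272x - 664
image of x^7: 14x^6 - 84x^5 + 700x^4 - 2240x^3 + 4452x^2 - 4648x + 2060
image of x^8: 16x^7 - 112x^6 + 1120x^5 - 4480x^4 + 11872x^3 - 18592x^2 + 16480x - 6304
each image's coordinates form column j of the matrix


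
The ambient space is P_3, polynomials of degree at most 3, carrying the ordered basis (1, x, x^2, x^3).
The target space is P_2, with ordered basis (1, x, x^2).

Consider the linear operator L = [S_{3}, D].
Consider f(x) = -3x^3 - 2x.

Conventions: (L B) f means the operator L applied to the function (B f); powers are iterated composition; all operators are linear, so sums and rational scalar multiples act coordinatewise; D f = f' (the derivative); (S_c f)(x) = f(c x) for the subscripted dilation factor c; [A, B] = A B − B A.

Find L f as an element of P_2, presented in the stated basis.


D f = -9x^2 - 2
S_{3} D f = -81x^2 - 2
S_{3} f = -81x^3 - 6x
D S_{3} f = -243x^2 - 6
[S_{3}, D] f = 162x^2 + 4

g(x) = 162x^2 + 4


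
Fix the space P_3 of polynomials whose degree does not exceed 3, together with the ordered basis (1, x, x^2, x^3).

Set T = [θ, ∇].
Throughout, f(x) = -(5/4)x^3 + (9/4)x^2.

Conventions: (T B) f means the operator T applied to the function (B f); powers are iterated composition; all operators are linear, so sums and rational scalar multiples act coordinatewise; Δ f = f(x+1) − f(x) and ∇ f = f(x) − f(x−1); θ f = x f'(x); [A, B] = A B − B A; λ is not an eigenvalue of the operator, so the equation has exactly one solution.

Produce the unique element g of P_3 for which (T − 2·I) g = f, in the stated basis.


write g with unknown coordinates in the stated basis and equate coefficients in (T − 2·I) g = f
solving from the highest basis element down gives g = (5/8)x^3 - (33/16)x^2 + (63/16)x - 159/32
check: T g = -(15/8)x^2 + (63/8)x - 159/16
so T g − 2·g = -(5/4)x^3 + (9/4)x^2 = f ✓

the image equals g(x) = (5/8)x^3 - (33/16)x^2 + (63/16)x - 159/32


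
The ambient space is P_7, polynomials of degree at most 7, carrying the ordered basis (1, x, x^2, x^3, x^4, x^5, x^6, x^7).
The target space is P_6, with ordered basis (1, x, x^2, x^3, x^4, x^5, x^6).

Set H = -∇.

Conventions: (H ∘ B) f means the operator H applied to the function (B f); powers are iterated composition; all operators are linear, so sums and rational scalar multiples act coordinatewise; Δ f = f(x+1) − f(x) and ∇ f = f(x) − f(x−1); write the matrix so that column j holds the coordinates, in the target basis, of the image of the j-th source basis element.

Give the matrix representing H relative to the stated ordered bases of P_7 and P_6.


the matrix is [[0, -1, 1, -1, 1, -1, 1, -1]; [0, 0, -2, 3, -4, 5, -6, 7]; [0, 0, 0, -3, 6, -10, 15, -21]; [0, 0, 0, 0, -4, 10, -20, 35]; [0, 0, 0, 0, 0, -5, 15, -35]; [0, 0, 0, 0, 0, 0, -6, 21]; [0, 0, 0, 0, 0, 0, 0, -7]] (rows listed top to bottom)

image of 1: 0
image of x: -1
image of x^2: -2x + 1
image of x^3: -3x^2 + 3x - 1
image of x^4: -4x^3 + 6x^2 - 4x + 1
image of x^5: -5x^4 + 10x^3 - 10x^2 + 5x - 1
image of x^6: -6x^5 + 15x^4 - 20x^3 + 15x^2 - 6x + 1
image of x^7: -7x^6 + 21x^5 - 35x^4 + 35x^3 - 21x^2 + 7x - 1
each image's coordinates form column j of the matrix


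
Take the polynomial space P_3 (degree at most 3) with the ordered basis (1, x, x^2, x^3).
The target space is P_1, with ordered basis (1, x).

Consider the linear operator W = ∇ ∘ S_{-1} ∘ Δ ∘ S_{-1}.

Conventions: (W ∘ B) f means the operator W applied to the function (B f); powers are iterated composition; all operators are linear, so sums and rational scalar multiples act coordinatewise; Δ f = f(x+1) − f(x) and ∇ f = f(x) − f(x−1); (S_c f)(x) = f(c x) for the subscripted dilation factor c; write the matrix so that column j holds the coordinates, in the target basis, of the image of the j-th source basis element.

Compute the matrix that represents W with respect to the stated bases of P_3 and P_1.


image of 1: 0
image of x: 0
image of x^2: -2
image of x^3: -6x + 6
each image's coordinates form column j of the matrix

the matrix is [[0, 0, -2, 6]; [0, 0, 0, -6]] (rows listed top to bottom)


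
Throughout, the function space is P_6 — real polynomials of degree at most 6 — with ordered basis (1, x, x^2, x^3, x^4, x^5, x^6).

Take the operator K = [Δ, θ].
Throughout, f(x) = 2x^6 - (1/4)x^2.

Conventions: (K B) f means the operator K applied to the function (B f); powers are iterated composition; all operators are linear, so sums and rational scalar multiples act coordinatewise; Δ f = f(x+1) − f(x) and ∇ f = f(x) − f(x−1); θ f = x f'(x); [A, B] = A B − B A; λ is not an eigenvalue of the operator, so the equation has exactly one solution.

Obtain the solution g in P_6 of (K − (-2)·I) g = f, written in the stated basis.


write g with unknown coordinates in the stated basis and equate coefficients in (K − (-2)·I) g = f
solving from the highest basis element down gives g = x^6 - 3x^5 - (15/2)x^4 + 15x^3 + (299/8)x^2 - (179/8)x - 467/16
check: K g = 6x^5 + 15x^4 - 30x^3 - 75x^2 + (179/4)x + 467/8
so K g − (-2)·g = 2x^6 - (1/4)x^2 = f ✓

the result is g(x) = x^6 - 3x^5 - (15/2)x^4 + 15x^3 + (299/8)x^2 - (179/8)x - 467/16


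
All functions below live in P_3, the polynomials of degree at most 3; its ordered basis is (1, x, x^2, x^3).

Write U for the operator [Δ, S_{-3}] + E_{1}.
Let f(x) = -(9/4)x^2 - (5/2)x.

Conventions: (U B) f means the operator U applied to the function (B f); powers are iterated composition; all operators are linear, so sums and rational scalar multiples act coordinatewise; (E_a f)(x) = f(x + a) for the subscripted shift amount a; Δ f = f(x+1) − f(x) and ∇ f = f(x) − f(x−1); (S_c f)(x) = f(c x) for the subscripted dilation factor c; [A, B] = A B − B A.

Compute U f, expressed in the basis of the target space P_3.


S_{-3} f = -(81/4)x^2 + (15/2)x
Δ S_{-3} f = -(81/2)x - 51/4
Δ f = -(9/2)x - 19/4
S_{-3} Δ f = (27/2)x - 19/4
[Δ, S_{-3}] f = -54x - 8
E_{1} f = -(9/4)x^2 - 7x - 19/4
([Δ, S_{-3}] + E_{1}) f = -(9/4)x^2 - 61x - 51/4

the image equals g(x) = -(9/4)x^2 - 61x - 51/4


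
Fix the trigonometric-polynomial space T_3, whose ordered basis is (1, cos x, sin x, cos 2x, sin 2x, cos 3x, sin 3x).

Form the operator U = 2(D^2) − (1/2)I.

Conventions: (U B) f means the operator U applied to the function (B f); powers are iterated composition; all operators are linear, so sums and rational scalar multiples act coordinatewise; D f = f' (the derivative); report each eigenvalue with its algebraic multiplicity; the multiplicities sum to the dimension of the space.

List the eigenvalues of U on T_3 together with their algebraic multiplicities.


image of 1: -1/2
image of cos x: -(5/2)cos x
image of sin x: -(5/2)sin x
image of cos 2x: -(17/2)cos 2x
image of sin 2x: -(17/2)sin 2x
image of cos 3x: -(37/2)cos 3x
image of sin 3x: -(37/2)sin 3x
the matrix is diagonal; its diagonal is (-1/2, -5/2, -5/2, -17/2, -17/2, -37/2, -37/2)
for a triangular matrix the eigenvalues are the diagonal entries, with algebraic multiplicity their repetition count

λ = -37/2 (multiplicity 2), λ = -17/2 (multiplicity 2), λ = -5/2 (multiplicity 2), λ = -1/2 (multiplicity 1)


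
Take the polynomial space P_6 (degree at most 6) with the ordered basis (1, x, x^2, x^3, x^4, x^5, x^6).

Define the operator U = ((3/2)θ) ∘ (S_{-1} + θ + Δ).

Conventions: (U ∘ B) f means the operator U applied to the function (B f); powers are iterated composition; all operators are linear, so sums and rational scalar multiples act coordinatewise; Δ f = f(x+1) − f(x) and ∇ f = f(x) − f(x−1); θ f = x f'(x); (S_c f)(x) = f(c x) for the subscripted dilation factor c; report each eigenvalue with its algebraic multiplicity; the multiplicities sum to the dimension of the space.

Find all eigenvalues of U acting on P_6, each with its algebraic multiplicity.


λ = 0 (multiplicity 2), λ = 9 (multiplicity 2), λ = 30 (multiplicity 2), λ = 63 (multiplicity 1)

image of 1: 0
image of x: 0
image of x^2: 9x^2 + 3x
image of x^3: 9x^3 + 9x^2 + (9/2)x
image of x^4: 30x^4 + 18x^3 + 18x^2 + 6x
image of x^5: 30x^5 + 30x^4 + 45x^3 + 30x^2 + (15/2)x
image of x^6: 63x^6 + 45x^5 + 90x^4 + 90x^3 + 45x^2 + 9x
the matrix is upper triangular; its diagonal is (0, 0, 9, 9, 30, 30, 63)
for a triangular matrix the eigenvalues are the diagonal entries, with algebraic multiplicity their repetition count


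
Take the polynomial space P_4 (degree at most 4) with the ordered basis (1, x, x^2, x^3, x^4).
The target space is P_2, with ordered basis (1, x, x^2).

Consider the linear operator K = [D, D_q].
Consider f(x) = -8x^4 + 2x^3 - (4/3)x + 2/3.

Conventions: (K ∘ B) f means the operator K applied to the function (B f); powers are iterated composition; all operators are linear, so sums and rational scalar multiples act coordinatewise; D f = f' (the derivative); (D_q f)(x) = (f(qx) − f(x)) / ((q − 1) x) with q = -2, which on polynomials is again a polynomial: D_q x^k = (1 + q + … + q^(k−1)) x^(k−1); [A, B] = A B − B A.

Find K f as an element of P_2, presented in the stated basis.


the result is g(x) = 216x^2 + 18x

D_q f = 40x^3 + 6x^2 - 4/3
D D_q f = 120x^2 + 12x
D f = -32x^3 + 6x^2 - 4/3
D_q D f = -96x^2 - 6x
[D, D_q] f = 216x^2 + 18x


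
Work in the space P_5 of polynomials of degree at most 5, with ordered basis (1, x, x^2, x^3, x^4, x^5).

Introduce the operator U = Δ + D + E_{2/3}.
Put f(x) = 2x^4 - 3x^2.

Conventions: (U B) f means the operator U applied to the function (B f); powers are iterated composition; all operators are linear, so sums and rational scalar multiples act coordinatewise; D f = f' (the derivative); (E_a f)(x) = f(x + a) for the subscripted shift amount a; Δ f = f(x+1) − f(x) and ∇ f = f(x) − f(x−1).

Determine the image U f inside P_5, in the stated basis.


Δ f = 8x^3 + 12x^2 + 2x - 1
D f = 8x^3 - 6x
E_{2/3} f = 2x^4 + (16/3)x^3 + (7/3)x^2 - (44/27)x - 76/81
(Δ + D + E_{2/3}) f = 2x^4 + (64/3)x^3 + (43/3)x^2 - (152/27)x - 157/81

the image equals g(x) = 2x^4 + (64/3)x^3 + (43/3)x^2 - (152/27)x - 157/81


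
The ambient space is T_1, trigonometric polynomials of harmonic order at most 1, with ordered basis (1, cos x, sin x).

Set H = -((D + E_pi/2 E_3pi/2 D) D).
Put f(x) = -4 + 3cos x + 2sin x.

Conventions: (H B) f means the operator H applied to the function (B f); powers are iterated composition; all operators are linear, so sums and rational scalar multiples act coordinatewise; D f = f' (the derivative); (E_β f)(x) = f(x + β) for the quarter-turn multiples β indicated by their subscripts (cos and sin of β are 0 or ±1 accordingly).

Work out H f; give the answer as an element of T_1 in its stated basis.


the image equals g(x) = 6cos x + 4sin x

D f = 2cos x - 3sin x
D D f = -3cos x - 2sin x
D D f = -3cos x - 2sin x
E_3pi/2 D D f = 2cos x - 3sin x
E_pi/2 E_3pi/2 D D f = -3cos x - 2sin x
(D + E_pi/2 E_3pi/2 D) D f = -6cos x - 4sin x
(-((D + E_pi/2 E_3pi/2 D) D)) f = 6cos x + 4sin x


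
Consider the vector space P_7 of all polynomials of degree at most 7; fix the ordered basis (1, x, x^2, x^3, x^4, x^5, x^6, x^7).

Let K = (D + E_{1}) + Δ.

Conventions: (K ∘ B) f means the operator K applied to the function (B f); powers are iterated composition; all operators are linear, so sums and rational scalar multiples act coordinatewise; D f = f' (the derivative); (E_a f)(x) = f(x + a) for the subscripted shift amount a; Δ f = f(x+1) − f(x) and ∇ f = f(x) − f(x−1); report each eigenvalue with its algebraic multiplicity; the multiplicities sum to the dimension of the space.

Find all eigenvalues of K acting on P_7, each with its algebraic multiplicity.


image of 1: 1
image of x: x + 3
image of x^2: x^2 + 6x + 2
image of x^3: x^3 + 9x^2 + 6x + 2
image of x^4: x^4 + 12x^3 + 12x^2 + 8x + 2
image of x^5: x^5 + 15x^4 + 20x^3 + 20x^2 + 10x + 2
image of x^6: x^6 + 18x^5 + 30x^4 + 40x^3 + 30x^2 + 12x + 2
image of x^7: x^7 + 21x^6 + 42x^5 + 70x^4 + 70x^3 + 42x^2 + 14x + 2
the matrix is upper triangular; its diagonal is (1, 1, 1, 1, 1, 1, 1, 1)
for a triangular matrix the eigenvalues are the diagonal entries, with algebraic multiplicity their repetition count

λ = 1 (multiplicity 8)


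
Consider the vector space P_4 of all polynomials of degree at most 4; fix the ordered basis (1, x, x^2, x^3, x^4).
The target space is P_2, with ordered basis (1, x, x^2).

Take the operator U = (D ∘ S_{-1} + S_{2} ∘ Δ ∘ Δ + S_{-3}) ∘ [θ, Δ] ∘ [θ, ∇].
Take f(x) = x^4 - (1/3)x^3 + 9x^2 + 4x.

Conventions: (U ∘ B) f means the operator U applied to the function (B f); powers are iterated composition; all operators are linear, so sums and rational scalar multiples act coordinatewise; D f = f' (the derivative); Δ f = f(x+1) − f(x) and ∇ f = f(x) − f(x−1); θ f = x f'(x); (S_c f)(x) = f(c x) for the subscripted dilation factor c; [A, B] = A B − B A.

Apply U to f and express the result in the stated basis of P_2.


∇ f = 4x^3 - 7x^2 + 23x - 19/3
θ ∇ f = 12x^3 - 14x^2 + 23x
θ f = 4x^4 - x^3 + 18x^2 + 4x
∇ θ f = 16x^3 - 27x^2 + 55x - 19
[θ, ∇] f = -4x^3 + 13x^2 - 32x + 19
Δ [θ, ∇] f = -12x^2 + 14x - 23
θ Δ [θ, ∇] f = -24x^2 + 14x
θ [θ, ∇] f = -12x^3 + 26x^2 - 32x
Δ θ [θ, ∇] f = -36x^2 + 16x - 18
[θ, Δ] [θ, ∇] f = 12x^2 - 2x + 18
S_{-1} [θ, Δ] [θ, ∇] f = 12x^2 + 2x + 18
D S_{-1} [θ, Δ] [θ, ∇] f = 24x + 2
Δ [θ, Δ] [θ, ∇] f = 24x + 10
Δ Δ [θ, Δ] [θ, ∇] f = 24
S_{2} Δ Δ [θ, Δ] [θ, ∇] f = 24
S_{-3} [θ, Δ] [θ, ∇] f = 108x^2 + 6x + 18
(D ∘ S_{-1} + S_{2} ∘ Δ ∘ Δ + S_{-3}) [θ, Δ] [θ, ∇] f = 108x^2 + 30x + 44

the result is g(x) = 108x^2 + 30x + 44


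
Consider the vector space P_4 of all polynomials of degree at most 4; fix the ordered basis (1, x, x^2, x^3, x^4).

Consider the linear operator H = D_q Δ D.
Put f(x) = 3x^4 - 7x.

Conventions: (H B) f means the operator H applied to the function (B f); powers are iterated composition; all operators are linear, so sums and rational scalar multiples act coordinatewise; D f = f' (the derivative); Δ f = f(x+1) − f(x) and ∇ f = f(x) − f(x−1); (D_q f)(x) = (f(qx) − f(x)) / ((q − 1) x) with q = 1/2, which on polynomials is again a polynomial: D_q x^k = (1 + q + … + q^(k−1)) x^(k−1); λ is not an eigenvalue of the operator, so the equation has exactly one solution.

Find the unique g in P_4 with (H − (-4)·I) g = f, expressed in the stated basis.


write g with unknown coordinates in the stated basis and equate coefficients in (H − (-4)·I) g = f
solving from the highest basis element down gives g = (3/4)x^4 - (41/8)x - 9/4
check: H g = (27/2)x + 9
so H g − (-4)·g = 3x^4 - 7x = f ✓

the image equals g(x) = (3/4)x^4 - (41/8)x - 9/4


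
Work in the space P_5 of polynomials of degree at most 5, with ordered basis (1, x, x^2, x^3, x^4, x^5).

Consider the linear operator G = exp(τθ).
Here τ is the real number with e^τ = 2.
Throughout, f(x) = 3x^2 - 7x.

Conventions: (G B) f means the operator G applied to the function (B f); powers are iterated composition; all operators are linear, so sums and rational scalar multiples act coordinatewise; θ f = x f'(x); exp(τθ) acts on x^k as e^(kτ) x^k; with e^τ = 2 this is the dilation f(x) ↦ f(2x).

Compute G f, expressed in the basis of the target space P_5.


g(x) = 12x^2 - 14x

exp(τθ) x^k = e^(kτ) x^k; with e^τ = 2 this sends x^k to 2^k x^k
x ↦ 2 x
x^2 ↦ 4 x^2
applying this coordinatewise to f: exp(τθ) f = 12x^2 - 14x


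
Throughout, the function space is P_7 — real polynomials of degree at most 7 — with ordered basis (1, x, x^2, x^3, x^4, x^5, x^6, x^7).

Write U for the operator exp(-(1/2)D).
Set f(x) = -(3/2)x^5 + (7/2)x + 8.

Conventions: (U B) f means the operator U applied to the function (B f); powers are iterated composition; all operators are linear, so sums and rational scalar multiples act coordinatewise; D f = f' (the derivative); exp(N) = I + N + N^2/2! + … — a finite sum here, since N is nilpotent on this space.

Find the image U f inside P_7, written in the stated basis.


the image equals g(x) = -(3/2)x^5 + (15/4)x^4 - (15/4)x^3 + (15/8)x^2 + (97/32)x + 403/64

order-1 term: (15/4)x^4 - 7/4
order-2 term: -(15/4)x^3
order-3 term: (15/8)x^2
order-4 term: -(15/32)x
order-5 term: 3/64
the series for exp(-(1/2)D) f terminates at order 5
exp(-(1/2)D) f = -(3/2)x^5 + (15/4)x^4 - (15/4)x^3 + (15/8)x^2 + (97/32)x + 403/64


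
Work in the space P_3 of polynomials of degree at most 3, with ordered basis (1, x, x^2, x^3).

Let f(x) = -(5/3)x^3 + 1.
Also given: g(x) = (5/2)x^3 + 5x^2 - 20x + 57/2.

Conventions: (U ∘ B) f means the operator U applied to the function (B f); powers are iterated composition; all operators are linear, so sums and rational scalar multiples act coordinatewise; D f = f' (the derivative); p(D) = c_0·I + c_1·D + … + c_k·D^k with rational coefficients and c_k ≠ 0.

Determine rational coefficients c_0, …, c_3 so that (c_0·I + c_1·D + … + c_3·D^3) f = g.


D^0 f = -(5/3)x^3 + 1
D^1 f = -5x^2
D^2 f = -10x
D^3 f = -10
matching coefficients of g against c_0 f + c_1 Df + … from the top degree down determines the c_i
solution: c_0 = -3/2, c_1 = -1, c_2 = 2, c_3 = -3

p(D) = -(3/2)·I − D + 2·D^2 − 3·D^3, i.e. c_0 = -3/2, c_1 = -1, c_2 = 2, c_3 = -3


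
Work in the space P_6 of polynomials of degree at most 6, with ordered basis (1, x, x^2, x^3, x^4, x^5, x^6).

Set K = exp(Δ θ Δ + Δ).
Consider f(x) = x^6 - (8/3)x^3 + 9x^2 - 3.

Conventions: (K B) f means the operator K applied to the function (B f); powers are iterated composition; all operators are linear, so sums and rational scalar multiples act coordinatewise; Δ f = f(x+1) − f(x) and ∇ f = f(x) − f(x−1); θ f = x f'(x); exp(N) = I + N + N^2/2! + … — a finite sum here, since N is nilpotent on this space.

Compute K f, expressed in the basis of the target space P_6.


order-1 term: 6x^5 + 165x^4 + 560x^3 + 847x^2 + 614x + 562/3
order-2 term: 15x^4 + 600x^3 + 4965x^2 + 10972x + 6998
order-3 term: 20x^3 + 810x^2 + 6630x + 32302/3
order-4 term: 15x^2 + 480x + 2315
order-5 term: 6x + 105
order-6 term: 1
the series for exp(Δ θ Δ + Δ) f terminates at order 6
exp(Δ θ Δ + Δ) f = x^6 + 6x^5 + 180x^4 + (3532/3)x^3 + 6646x^2 + 18702x + 61112/3

the image equals g(x) = x^6 + 6x^5 + 180x^4 + (3532/3)x^3 + 6646x^2 + 18702x + 61112/3
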